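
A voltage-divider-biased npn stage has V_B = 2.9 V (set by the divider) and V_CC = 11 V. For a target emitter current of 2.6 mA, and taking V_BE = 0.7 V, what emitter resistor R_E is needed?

R_E ≈ 0.85 kΩ

V_E = V_B − V_BE = 2.9 − 0.7 = 2.2 V.
R_E = V_E / I_E = 2.2 / 2.6 = 0.846 kΩ.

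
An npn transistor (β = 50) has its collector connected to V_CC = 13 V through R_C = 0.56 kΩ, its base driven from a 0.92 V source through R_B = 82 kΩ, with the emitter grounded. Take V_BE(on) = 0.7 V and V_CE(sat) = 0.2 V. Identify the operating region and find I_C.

Assume active. Base-emitter loop: I_B = (V_BB − V_BE)/R_B = (0.92 − 0.7)/82 = 0.00268 mA.
I_C = β·I_B = 50×0.00268 = 0.134 mA.
V_CE = V_CC − I_C·R_C = 13 − 0.134×0.56 = 12.9 V > V_CE(sat), so the active-region assumption holds.

active; I_C ≈ 0.13 mA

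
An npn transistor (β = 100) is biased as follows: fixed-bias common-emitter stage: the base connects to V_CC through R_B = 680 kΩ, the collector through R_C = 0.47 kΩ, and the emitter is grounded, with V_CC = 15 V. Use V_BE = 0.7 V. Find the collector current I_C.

Base loop: V_CC = I_B·R_B + V_BE, so I_B = (15 − 0.7)/680 kΩ = 0.021 mA.
In the active region I_C = β·I_B = 100 × 0.021 = 2.1 mA.
Collector loop: V_CE = V_CC − I_C·R_C = 15 − 2.1×0.47 = 14 V.
Since V_CE = 14 V > V_CE(sat) ≈ 0.2 V, the transistor is in the active region as assumed.

I_C ≈ 2.1 mA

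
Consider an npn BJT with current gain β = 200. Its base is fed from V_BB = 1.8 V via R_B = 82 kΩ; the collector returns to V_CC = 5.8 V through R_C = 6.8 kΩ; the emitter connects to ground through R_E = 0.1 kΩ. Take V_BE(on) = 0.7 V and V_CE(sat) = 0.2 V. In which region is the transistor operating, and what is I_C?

saturation; I_C ≈ 0.81 mA

Assume active: I_B = (1.8 − 0.7)/(82 + 201×0.1) = 0.0108 mA, I_C = β·I_B = 2.15 mA.
Then V_CE = 5.8 − 2.15×6.8 − 2.17×0.1 = -9.07 V < 0.2 V — the active assumption fails.
Re-solve with V_CE = 0.2 V. KCL at the emitter: V_E/R_E = (V_BB−0.7−V_E)/R_B + (V_CC−0.2−V_E)/R_C, giving V_E = 0.0824 V.
I_C = (V_CC − 0.2 − V_E)/R_C = (5.6 − 0.0824)/6.8 = 0.811 mA.
Check: I_B = (1.1 − 0.0824)/82 = 0.0124 mA, and β·I_B = 2.48 mA > I_C, confirming saturation.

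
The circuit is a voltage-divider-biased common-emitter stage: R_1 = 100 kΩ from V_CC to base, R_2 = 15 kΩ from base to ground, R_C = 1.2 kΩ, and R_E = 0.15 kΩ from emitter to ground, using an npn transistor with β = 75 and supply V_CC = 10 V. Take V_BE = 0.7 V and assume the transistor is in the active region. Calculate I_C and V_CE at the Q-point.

Thevenize the base divider: V_Th = V_CC·R_2/(R_1+R_2) = 10×15/115 = 1.3 V, R_Th = R_1‖R_2 = 13 kΩ.
Base-emitter loop: V_Th = I_B·R_Th + V_BE + (β+1)I_B·R_E, so I_B = (1.3 − 0.7) / (13 + 76×0.15) = 0.0247 mA.
I_C = β·I_B = 75×0.0247 = 1.85 mA, and I_E = (β+1)I_B = 1.88 mA.
V_CE = V_CC − I_C·R_C − I_E·R_E = 10 − 1.85×1.2 − 1.88×0.15 = 7.49 V.
V_CE = 7.49 V > 0.2 V confirms active-region operation.

I_C ≈ 1.9 mA, V_CE ≈ 7.5 V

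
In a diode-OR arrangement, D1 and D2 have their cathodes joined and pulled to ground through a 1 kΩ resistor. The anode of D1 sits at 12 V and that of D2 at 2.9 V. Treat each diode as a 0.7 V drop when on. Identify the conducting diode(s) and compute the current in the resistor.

Assume both conduct. Then node N would need to be at both 12−0.7 = 11.3 V and 2.9−0.7 = 2.2 V, which is impossible.
Assume only D1 conducts: V_N = 12 − 0.7 = 11.3 V, so I_R = 11.3/1 = 11.3 mA.
Check D2: its anode-to-cathode voltage is 2.9 − 11.3 = -8.4 V < 0.7 V, so it is off. The assumption is consistent.

Only D1 conducts; I_R ≈ 11 mA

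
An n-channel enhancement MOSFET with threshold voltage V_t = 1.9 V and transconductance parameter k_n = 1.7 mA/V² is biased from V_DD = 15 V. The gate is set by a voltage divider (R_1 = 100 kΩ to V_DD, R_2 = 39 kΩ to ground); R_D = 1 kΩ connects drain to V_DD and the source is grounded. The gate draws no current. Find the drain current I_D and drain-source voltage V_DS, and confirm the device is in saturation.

V_G = V_DD·R_2/(R_1+R_2) = 15×39/139 = 4.21 V. With the source grounded, V_GS = V_G = 4.21 V.
Assume saturation: I_D = (k_n/2)(V_GS − V_t)² = (1.7/2)×(4.21 − 1.9)² = 0.85×2.31² = 4.53 mA.
V_DS = V_DD − I_D·R_D = 15 − 4.53×1 = 10.5 V.
Saturation requires V_DS ≥ V_GS − V_t = 2.31 V; 10.5 ≥ 2.31 ✓.

I_D ≈ 4.5 mA, V_DS ≈ 10 V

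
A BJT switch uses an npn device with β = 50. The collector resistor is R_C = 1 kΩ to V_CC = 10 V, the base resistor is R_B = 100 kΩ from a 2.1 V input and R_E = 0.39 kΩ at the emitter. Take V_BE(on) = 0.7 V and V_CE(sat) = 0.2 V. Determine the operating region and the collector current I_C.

active; I_C ≈ 0.58 mA

Assume active. Base-emitter loop: I_B = (V_BB − V_BE)/(R_B + (β+1)R_E) = (2.1 − 0.7)/(100 + 51×0.39) = 0.0117 mA.
I_C = β·I_B = 50×0.0117 = 0.584 mA.
V_CE = V_CC − I_C·R_C − I_E·R_E = 10 − 0.584×1 − 0.596×0.39 = 9.18 V > V_CE(sat), so the active-region assumption holds.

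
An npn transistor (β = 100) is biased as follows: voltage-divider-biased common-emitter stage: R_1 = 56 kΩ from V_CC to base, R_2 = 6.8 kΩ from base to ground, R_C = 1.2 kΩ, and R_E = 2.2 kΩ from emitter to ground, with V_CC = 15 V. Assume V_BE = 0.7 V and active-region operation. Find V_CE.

Thevenize the base divider: V_Th = V_CC·R_2/(R_1+R_2) = 15×6.8/62.8 = 1.62 V, R_Th = R_1‖R_2 = 6.06 kΩ.
Base-emitter loop: V_Th = I_B·R_Th + V_BE + (β+1)I_B·R_E, so I_B = (1.62 − 0.7) / (6.06 + 101×2.2) = 0.00405 mA.
I_C = β·I_B = 100×0.00405 = 0.405 mA, and I_E = (β+1)I_B = 0.409 mA.
V_CE = V_CC − I_C·R_C − I_E·R_E = 15 − 0.405×1.2 − 0.409×2.2 = 13.6 V.
V_CE = 13.6 V > 0.2 V confirms active-region operation.

V_CE ≈ 14 V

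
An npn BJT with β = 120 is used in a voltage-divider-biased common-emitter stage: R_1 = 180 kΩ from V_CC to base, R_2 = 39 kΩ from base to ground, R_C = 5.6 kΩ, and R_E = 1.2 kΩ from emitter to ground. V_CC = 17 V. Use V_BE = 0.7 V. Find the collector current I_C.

Thevenize the base divider: V_Th = V_CC·R_2/(R_1+R_2) = 17×39/219 = 3.03 V, R_Th = R_1‖R_2 = 32.1 kΩ.
Base-emitter loop: V_Th = I_B·R_Th + V_BE + (β+1)I_B·R_E, so I_B = (3.03 − 0.7) / (32.1 + 121×1.2) = 0.0131 mA.
I_C = β·I_B = 120×0.0131 = 1.58 mA, and I_E = (β+1)I_B = 1.59 mA.
V_CE = V_CC − I_C·R_C − I_E·R_E = 17 − 1.58×5.6 − 1.59×1.2 = 6.27 V.
V_CE = 6.27 V > 0.2 V confirms active-region operation.

I_C ≈ 1.6 mA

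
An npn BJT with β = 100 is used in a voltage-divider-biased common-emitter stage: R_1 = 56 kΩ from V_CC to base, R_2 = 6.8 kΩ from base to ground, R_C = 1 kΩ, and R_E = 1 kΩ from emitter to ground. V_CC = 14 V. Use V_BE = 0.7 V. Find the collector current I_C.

I_C ≈ 0.76 mA

Thevenize the base divider: V_Th = V_CC·R_2/(R_1+R_2) = 14×6.8/62.8 = 1.52 V, R_Th = R_1‖R_2 = 6.06 kΩ.
Base-emitter loop: V_Th = I_B·R_Th + V_BE + (β+1)I_B·R_E, so I_B = (1.52 − 0.7) / (6.06 + 101×1) = 0.00762 mA.
I_C = β·I_B = 100×0.00762 = 0.762 mA, and I_E = (β+1)I_B = 0.77 mA.
V_CE = V_CC − I_C·R_C − I_E·R_E = 14 − 0.762×1 − 0.77×1 = 12.5 V.
V_CE = 12.5 V > 0.2 V confirms active-region operation.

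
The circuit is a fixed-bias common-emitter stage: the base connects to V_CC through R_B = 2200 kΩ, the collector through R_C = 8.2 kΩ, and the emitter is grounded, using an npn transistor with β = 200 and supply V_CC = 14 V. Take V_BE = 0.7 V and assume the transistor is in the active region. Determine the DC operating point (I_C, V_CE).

I_C ≈ 1.2 mA, V_CE ≈ 4.1 V

Base loop: V_CC = I_B·R_B + V_BE, so I_B = (14 − 0.7)/2200 kΩ = 0.00605 mA.
In the active region I_C = β·I_B = 200 × 0.00605 = 1.21 mA.
Collector loop: V_CE = V_CC − I_C·R_C = 14 − 1.21×8.2 = 4.09 V.
Since V_CE = 4.09 V > V_CE(sat) ≈ 0.2 V, the transistor is in the active region as assumed.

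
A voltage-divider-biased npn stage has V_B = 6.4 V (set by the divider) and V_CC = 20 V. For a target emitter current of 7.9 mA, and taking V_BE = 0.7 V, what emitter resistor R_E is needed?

R_E ≈ 0.72 kΩ

V_E = V_B − V_BE = 6.4 − 0.7 = 5.7 V.
R_E = V_E / I_E = 5.7 / 7.9 = 0.722 kΩ.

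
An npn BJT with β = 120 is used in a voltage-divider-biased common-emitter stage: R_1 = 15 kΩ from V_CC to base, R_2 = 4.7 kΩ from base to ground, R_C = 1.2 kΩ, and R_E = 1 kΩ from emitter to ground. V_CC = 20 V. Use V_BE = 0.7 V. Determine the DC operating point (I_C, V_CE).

I_C ≈ 3.9 mA, V_CE ≈ 11 V

Thevenize the base divider: V_Th = V_CC·R_2/(R_1+R_2) = 20×4.7/19.7 = 4.77 V, R_Th = R_1‖R_2 = 3.58 kΩ.
Base-emitter loop: V_Th = I_B·R_Th + V_BE + (β+1)I_B·R_E, so I_B = (4.77 − 0.7) / (3.58 + 121×1) = 0.0327 mA.
I_C = β·I_B = 120×0.0327 = 3.92 mA, and I_E = (β+1)I_B = 3.95 mA.
V_CE = V_CC − I_C·R_C − I_E·R_E = 20 − 3.92×1.2 − 3.95×1 = 11.3 V.
V_CE = 11.3 V > 0.2 V confirms active-region operation.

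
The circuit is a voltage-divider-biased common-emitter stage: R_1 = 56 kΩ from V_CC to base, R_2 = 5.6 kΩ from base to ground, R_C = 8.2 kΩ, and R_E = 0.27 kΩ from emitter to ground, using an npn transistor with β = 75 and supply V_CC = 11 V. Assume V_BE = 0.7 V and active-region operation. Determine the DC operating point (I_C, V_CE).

I_C ≈ 0.88 mA, V_CE ≈ 3.6 V

Thevenize the base divider: V_Th = V_CC·R_2/(R_1+R_2) = 11×5.6/61.6 = 1 V, R_Th = R_1‖R_2 = 5.09 kΩ.
Base-emitter loop: V_Th = I_B·R_Th + V_BE + (β+1)I_B·R_E, so I_B = (1 − 0.7) / (5.09 + 76×0.27) = 0.0117 mA.
I_C = β·I_B = 75×0.0117 = 0.879 mA, and I_E = (β+1)I_B = 0.89 mA.
V_CE = V_CC − I_C·R_C − I_E·R_E = 11 − 0.879×8.2 − 0.89×0.27 = 3.56 V.
V_CE = 3.56 V > 0.2 V confirms active-region operation.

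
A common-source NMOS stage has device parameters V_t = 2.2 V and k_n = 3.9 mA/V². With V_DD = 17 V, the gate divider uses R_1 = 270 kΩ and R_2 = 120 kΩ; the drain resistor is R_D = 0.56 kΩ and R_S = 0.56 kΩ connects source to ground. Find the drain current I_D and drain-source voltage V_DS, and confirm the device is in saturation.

V_G = V_DD·R_2/(R_1+R_2) = 17×120/390 = 5.23 V.
Assume saturation: I_D = (k_n/2)(V_GS − V_t)² with V_GS = V_G − I_D·R_S = 5.23 − 0.56·I_D.
Substituting gives 0.612·I_D² − 7.62·I_D + 17.9 = 0, with roots I_D = 3.14 or 9.31 mA.
The root I_D = 9.31 mA gives V_GS = 0.0144 V ≤ V_t, so take I_D = 3.14 mA.
Then V_GS = 3.47 V and V_DS = V_DD − I_D(R_D+R_S) = 17 − 3.14×1.12 = 13.5 V.
Saturation requires V_DS ≥ V_GS − V_t = 1.27 V; 13.5 ≥ 1.27 ✓.

I_D ≈ 3.1 mA, V_DS ≈ 13 V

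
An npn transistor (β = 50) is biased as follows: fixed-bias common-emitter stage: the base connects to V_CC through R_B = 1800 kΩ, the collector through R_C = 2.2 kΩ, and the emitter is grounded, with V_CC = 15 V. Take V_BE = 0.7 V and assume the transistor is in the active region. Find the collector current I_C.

I_C ≈ 0.4 mA

Base loop: V_CC = I_B·R_B + V_BE, so I_B = (15 − 0.7)/1800 kΩ = 0.00794 mA.
In the active region I_C = β·I_B = 50 × 0.00794 = 0.397 mA.
Collector loop: V_CE = V_CC − I_C·R_C = 15 − 0.397×2.2 = 14.1 V.
Since V_CE = 14.1 V > V_CE(sat) ≈ 0.2 V, the transistor is in the active region as assumed.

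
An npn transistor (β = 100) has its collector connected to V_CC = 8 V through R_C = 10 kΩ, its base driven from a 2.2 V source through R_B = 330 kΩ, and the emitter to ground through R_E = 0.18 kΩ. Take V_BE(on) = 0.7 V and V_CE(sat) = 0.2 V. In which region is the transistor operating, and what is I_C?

active; I_C ≈ 0.43 mA

Assume active. Base-emitter loop: I_B = (V_BB − V_BE)/(R_B + (β+1)R_E) = (2.2 − 0.7)/(330 + 101×0.18) = 0.00431 mA.
I_C = β·I_B = 100×0.00431 = 0.431 mA.
V_CE = V_CC − I_C·R_C − I_E·R_E = 8 − 0.431×10 − 0.435×0.18 = 3.61 V > V_CE(sat), so the active-region assumption holds.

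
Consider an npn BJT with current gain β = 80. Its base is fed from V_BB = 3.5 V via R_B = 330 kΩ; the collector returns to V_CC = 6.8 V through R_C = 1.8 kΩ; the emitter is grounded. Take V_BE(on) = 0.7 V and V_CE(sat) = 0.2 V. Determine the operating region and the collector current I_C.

active; I_C ≈ 0.68 mA

Assume active. Base-emitter loop: I_B = (V_BB − V_BE)/R_B = (3.5 − 0.7)/330 = 0.00848 mA.
I_C = β·I_B = 80×0.00848 = 0.679 mA.
V_CE = V_CC − I_C·R_C = 6.8 − 0.679×1.8 = 5.58 V > V_CE(sat), so the active-region assumption holds.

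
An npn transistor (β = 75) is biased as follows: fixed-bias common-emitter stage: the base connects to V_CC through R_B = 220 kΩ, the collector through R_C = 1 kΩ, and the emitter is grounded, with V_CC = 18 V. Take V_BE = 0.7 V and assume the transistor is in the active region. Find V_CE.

Base loop: V_CC = I_B·R_B + V_BE, so I_B = (18 − 0.7)/220 kΩ = 0.0786 mA.
In the active region I_C = β·I_B = 75 × 0.0786 = 5.9 mA.
Collector loop: V_CE = V_CC − I_C·R_C = 18 − 5.9×1 = 12.1 V.
Since V_CE = 12.1 V > V_CE(sat) ≈ 0.2 V, the transistor is in the active region as assumed.

V_CE ≈ 12 V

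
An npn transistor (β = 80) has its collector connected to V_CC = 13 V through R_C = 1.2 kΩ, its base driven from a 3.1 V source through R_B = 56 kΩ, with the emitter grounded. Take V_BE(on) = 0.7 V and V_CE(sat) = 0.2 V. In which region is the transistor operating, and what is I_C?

active; I_C ≈ 3.4 mA

Assume active. Base-emitter loop: I_B = (V_BB − V_BE)/R_B = (3.1 − 0.7)/56 = 0.0429 mA.
I_C = β·I_B = 80×0.0429 = 3.43 mA.
V_CE = V_CC − I_C·R_C = 13 − 3.43×1.2 = 8.89 V > V_CE(sat), so the active-region assumption holds.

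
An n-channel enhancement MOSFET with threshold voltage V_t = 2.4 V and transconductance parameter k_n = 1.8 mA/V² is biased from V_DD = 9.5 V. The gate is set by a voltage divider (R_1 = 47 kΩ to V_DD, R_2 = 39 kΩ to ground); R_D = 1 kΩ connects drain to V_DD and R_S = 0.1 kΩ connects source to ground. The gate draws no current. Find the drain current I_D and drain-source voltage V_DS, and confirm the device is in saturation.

I_D ≈ 2.5 mA, V_DS ≈ 6.8 V

V_G = V_DD·R_2/(R_1+R_2) = 9.5×39/86 = 4.31 V.
Assume saturation: I_D = (k_n/2)(V_GS − V_t)² with V_GS = V_G − I_D·R_S = 4.31 − 0.1·I_D.
Substituting gives 0.009·I_D² − 1.34·I_D + 3.28 = 0, with roots I_D = 2.48 or 147 mA.
The root I_D = 147 mA gives V_GS = -10.4 V ≤ V_t, so take I_D = 2.48 mA.
Then V_GS = 4.06 V and V_DS = V_DD − I_D(R_D+R_S) = 9.5 − 2.48×1.1 = 6.77 V.
Saturation requires V_DS ≥ V_GS − V_t = 1.66 V; 6.77 ≥ 1.66 ✓.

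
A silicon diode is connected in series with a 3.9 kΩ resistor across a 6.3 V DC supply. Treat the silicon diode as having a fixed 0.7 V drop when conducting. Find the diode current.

KVL around the loop: 6.3 = V_D + I·R = 0.7 + I × 3.9 kΩ.
So I = (6.3 − 0.7) / 3.9 kΩ = 5.6 / 3.9 = 1.44 mA.

I ≈ 1.4 mA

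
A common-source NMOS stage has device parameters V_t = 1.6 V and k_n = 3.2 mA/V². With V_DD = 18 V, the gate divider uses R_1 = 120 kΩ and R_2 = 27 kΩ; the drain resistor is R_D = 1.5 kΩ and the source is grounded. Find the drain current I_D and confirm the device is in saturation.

V_G = V_DD·R_2/(R_1+R_2) = 18×27/147 = 3.31 V. With the source grounded, V_GS = V_G = 3.31 V.
Assume saturation: I_D = (k_n/2)(V_GS − V_t)² = (3.2/2)×(3.31 − 1.6)² = 1.6×1.71² = 4.66 mA.
V_DS = V_DD − I_D·R_D = 18 − 4.66×1.5 = 11 V.
Saturation requires V_DS ≥ V_GS − V_t = 1.71 V; 11 ≥ 1.71 ✓.

I_D ≈ 4.7 mA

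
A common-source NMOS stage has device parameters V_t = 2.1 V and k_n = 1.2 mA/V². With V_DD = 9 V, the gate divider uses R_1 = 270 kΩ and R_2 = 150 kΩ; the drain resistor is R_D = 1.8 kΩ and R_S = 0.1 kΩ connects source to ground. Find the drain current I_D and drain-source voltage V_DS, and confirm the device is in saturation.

V_G = V_DD·R_2/(R_1+R_2) = 9×150/420 = 3.21 V.
Assume saturation: I_D = (k_n/2)(V_GS − V_t)² with V_GS = V_G − I_D·R_S = 3.21 − 0.1·I_D.
Substituting gives 0.006·I_D² − 1.13·I_D + 0.745 = 0, with roots I_D = 0.659 or 188 mA.
The root I_D = 188 mA gives V_GS = -15.6 V ≤ V_t, so take I_D = 0.659 mA.
Then V_GS = 3.15 V and V_DS = V_DD − I_D(R_D+R_S) = 9 − 0.659×1.9 = 7.75 V.
Saturation requires V_DS ≥ V_GS − V_t = 1.05 V; 7.75 ≥ 1.05 ✓.

I_D ≈ 0.66 mA, V_DS ≈ 7.7 V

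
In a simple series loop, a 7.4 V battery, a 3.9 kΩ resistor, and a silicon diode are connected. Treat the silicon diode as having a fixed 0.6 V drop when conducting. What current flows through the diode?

KVL around the loop: 7.4 = V_D + I·R = 0.6 + I × 3.9 kΩ.
So I = (7.4 − 0.6) / 3.9 kΩ = 6.8 / 3.9 = 1.74 mA.

I ≈ 1.7 mA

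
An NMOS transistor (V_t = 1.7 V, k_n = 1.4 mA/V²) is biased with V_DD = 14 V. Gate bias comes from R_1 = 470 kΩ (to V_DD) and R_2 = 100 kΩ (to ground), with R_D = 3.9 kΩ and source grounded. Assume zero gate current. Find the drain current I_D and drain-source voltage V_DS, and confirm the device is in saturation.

V_G = V_DD·R_2/(R_1+R_2) = 14×100/570 = 2.46 V. With the source grounded, V_GS = V_G = 2.46 V.
Assume saturation: I_D = (k_n/2)(V_GS − V_t)² = (1.4/2)×(2.46 − 1.7)² = 0.7×0.756² = 0.4 mA.
V_DS = V_DD − I_D·R_D = 14 − 0.4×3.9 = 12.4 V.
Saturation requires V_DS ≥ V_GS − V_t = 0.756 V; 12.4 ≥ 0.756 ✓.

I_D ≈ 0.4 mA, V_DS ≈ 12 V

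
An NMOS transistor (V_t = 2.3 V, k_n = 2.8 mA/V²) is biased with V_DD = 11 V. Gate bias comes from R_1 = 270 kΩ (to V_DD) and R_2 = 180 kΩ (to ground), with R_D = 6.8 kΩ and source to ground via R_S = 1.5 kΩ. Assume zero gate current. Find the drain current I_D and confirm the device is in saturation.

I_D ≈ 0.87 mA

V_G = V_DD·R_2/(R_1+R_2) = 11×180/450 = 4.4 V.
Assume saturation: I_D = (k_n/2)(V_GS − V_t)² with V_GS = V_G − I_D·R_S = 4.4 − 1.5·I_D.
Substituting gives 3.15·I_D² − 9.82·I_D + 6.17 = 0, with roots I_D = 0.873 or 2.24 mA.
The root I_D = 2.24 mA gives V_GS = 1.03 V ≤ V_t, so take I_D = 0.873 mA.
Then V_GS = 3.09 V and V_DS = V_DD − I_D(R_D+R_S) = 11 − 0.873×8.3 = 3.75 V.
Saturation requires V_DS ≥ V_GS − V_t = 0.79 V; 3.75 ≥ 0.79 ✓.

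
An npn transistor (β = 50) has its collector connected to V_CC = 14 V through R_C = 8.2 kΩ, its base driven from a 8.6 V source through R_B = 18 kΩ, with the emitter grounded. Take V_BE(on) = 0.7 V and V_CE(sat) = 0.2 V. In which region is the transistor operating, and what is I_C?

Assume active: I_B = (8.6 − 0.7)/18 = 0.439 mA, giving I_C = β·I_B = 21.9 mA.
But then V_CE = 14 − 21.9×8.2 = -166 V < V_CE(sat) = 0.2 V — impossible in the active region.
So the transistor is saturated. With V_CE = 0.2 V, I_C = (V_CC − 0.2)/R_C = 13.8/8.2 = 1.68 mA.
Check: β·I_B = 21.9 mA > I_C = 1.68 mA, confirming saturation.

saturation; I_C ≈ 1.7 mA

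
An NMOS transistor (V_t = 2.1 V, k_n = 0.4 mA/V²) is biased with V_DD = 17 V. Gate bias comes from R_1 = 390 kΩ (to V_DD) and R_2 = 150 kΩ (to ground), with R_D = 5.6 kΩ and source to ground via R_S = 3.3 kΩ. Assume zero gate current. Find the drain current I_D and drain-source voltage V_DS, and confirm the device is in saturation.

I_D ≈ 0.38 mA, V_DS ≈ 14 V

V_G = V_DD·R_2/(R_1+R_2) = 17×150/540 = 4.72 V.
Assume saturation: I_D = (k_n/2)(V_GS − V_t)² with V_GS = V_G − I_D·R_S = 4.72 − 3.3·I_D.
Substituting gives 2.18·I_D² − 4.46·I_D + 1.38 = 0, with roots I_D = 0.378 or 1.67 mA.
The root I_D = 1.67 mA gives V_GS = -0.79 V ≤ V_t, so take I_D = 0.378 mA.
Then V_GS = 3.47 V and V_DS = V_DD − I_D(R_D+R_S) = 17 − 0.378×8.9 = 13.6 V.
Saturation requires V_DS ≥ V_GS − V_t = 1.37 V; 13.6 ≥ 1.37 ✓.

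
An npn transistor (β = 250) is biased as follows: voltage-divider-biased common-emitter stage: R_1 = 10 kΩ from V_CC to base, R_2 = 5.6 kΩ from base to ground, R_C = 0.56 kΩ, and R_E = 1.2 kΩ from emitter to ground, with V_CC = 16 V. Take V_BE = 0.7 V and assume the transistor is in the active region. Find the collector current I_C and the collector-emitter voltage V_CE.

I_C ≈ 4.1 mA, V_CE ≈ 8.7 V

Thevenize the base divider: V_Th = V_CC·R_2/(R_1+R_2) = 16×5.6/15.6 = 5.74 V, R_Th = R_1‖R_2 = 3.59 kΩ.
Base-emitter loop: V_Th = I_B·R_Th + V_BE + (β+1)I_B·R_E, so I_B = (5.74 − 0.7) / (3.59 + 251×1.2) = 0.0165 mA.
I_C = β·I_B = 250×0.0165 = 4.14 mA, and I_E = (β+1)I_B = 4.15 mA.
V_CE = V_CC − I_C·R_C − I_E·R_E = 16 − 4.14×0.56 − 4.15×1.2 = 8.7 V.
V_CE = 8.7 V > 0.2 V confirms active-region operation.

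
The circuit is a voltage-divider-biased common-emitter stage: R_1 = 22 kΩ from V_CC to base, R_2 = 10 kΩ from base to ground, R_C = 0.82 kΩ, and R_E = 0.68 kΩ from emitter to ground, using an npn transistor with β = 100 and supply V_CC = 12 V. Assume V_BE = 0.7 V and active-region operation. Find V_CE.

V_CE ≈ 5.9 V

Thevenize the base divider: V_Th = V_CC·R_2/(R_1+R_2) = 12×10/32 = 3.75 V, R_Th = R_1‖R_2 = 6.88 kΩ.
Base-emitter loop: V_Th = I_B·R_Th + V_BE + (β+1)I_B·R_E, so I_B = (3.75 − 0.7) / (6.88 + 101×0.68) = 0.0404 mA.
I_C = β·I_B = 100×0.0404 = 4.04 mA, and I_E = (β+1)I_B = 4.08 mA.
V_CE = V_CC − I_C·R_C − I_E·R_E = 12 − 4.04×0.82 − 4.08×0.68 = 5.92 V.
V_CE = 5.92 V > 0.2 V confirms active-region operation.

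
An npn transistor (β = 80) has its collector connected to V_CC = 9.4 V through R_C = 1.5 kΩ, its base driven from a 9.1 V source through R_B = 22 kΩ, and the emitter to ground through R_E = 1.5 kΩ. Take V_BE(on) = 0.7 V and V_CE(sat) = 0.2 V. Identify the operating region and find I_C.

Assume active: I_B = (9.1 − 0.7)/(22 + 81×1.5) = 0.0585 mA, I_C = β·I_B = 4.68 mA.
Then V_CE = 9.4 − 4.68×1.5 − 4.74×1.5 = -4.74 V < 0.2 V — the active assumption fails.
Re-solve with V_CE = 0.2 V. KCL at the emitter: V_E/R_E = (V_BB−0.7−V_E)/R_B + (V_CC−0.2−V_E)/R_C, giving V_E = 4.73 V.
I_C = (V_CC − 0.2 − V_E)/R_C = (9.2 − 4.73)/1.5 = 2.98 mA.
Check: I_B = (8.4 − 4.73)/22 = 0.167 mA, and β·I_B = 13.4 mA > I_C, confirming saturation.

saturation; I_C ≈ 3 mA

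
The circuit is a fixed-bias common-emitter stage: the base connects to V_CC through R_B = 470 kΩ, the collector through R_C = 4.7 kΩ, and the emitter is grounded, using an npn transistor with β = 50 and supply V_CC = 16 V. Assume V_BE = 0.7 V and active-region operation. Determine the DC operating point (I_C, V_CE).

I_C ≈ 1.6 mA, V_CE ≈ 8.3 V

Base loop: V_CC = I_B·R_B + V_BE, so I_B = (16 − 0.7)/470 kΩ = 0.0326 mA.
In the active region I_C = β·I_B = 50 × 0.0326 = 1.63 mA.
Collector loop: V_CE = V_CC − I_C·R_C = 16 − 1.63×4.7 = 8.35 V.
Since V_CE = 8.35 V > V_CE(sat) ≈ 0.2 V, the transistor is in the active region as assumed.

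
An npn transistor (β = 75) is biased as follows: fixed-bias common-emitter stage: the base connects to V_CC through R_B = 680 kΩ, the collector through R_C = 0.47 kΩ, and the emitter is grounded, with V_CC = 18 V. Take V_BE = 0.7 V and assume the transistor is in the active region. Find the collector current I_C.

Base loop: V_CC = I_B·R_B + V_BE, so I_B = (18 − 0.7)/680 kΩ = 0.0254 mA.
In the active region I_C = β·I_B = 75 × 0.0254 = 1.91 mA.
Collector loop: V_CE = V_CC − I_C·R_C = 18 − 1.91×0.47 = 17.1 V.
Since V_CE = 17.1 V > V_CE(sat) ≈ 0.2 V, the transistor is in the active region as assumed.

I_C ≈ 1.9 mA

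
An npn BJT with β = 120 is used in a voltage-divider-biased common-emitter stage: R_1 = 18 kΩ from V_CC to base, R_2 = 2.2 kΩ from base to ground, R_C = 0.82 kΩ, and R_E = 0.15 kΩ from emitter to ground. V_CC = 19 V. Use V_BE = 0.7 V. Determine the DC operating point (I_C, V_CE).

I_C ≈ 8.2 mA, V_CE ≈ 11 V

Thevenize the base divider: V_Th = V_CC·R_2/(R_1+R_2) = 19×2.2/20.2 = 2.07 V, R_Th = R_1‖R_2 = 1.96 kΩ.
Base-emitter loop: V_Th = I_B·R_Th + V_BE + (β+1)I_B·R_E, so I_B = (2.07 − 0.7) / (1.96 + 121×0.15) = 0.0681 mA.
I_C = β·I_B = 120×0.0681 = 8.17 mA, and I_E = (β+1)I_B = 8.24 mA.
V_CE = V_CC − I_C·R_C − I_E·R_E = 19 − 8.17×0.82 − 8.24×0.15 = 11.1 V.
V_CE = 11.1 V > 0.2 V confirms active-region operation.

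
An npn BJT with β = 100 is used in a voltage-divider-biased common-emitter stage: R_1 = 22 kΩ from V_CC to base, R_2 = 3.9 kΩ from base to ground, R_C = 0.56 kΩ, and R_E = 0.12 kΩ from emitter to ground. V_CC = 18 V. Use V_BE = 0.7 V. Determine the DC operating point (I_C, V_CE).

Thevenize the base divider: V_Th = V_CC·R_2/(R_1+R_2) = 18×3.9/25.9 = 2.71 V, R_Th = R_1‖R_2 = 3.31 kΩ.
Base-emitter loop: V_Th = I_B·R_Th + V_BE + (β+1)I_B·R_E, so I_B = (2.71 − 0.7) / (3.31 + 101×0.12) = 0.13 mA.
I_C = β·I_B = 100×0.13 = 13 mA, and I_E = (β+1)I_B = 13.2 mA.
V_CE = V_CC − I_C·R_C − I_E·R_E = 18 − 13×0.56 − 13.2×0.12 = 9.13 V.
V_CE = 9.13 V > 0.2 V confirms active-region operation.

I_C ≈ 13 mA, V_CE ≈ 9.1 V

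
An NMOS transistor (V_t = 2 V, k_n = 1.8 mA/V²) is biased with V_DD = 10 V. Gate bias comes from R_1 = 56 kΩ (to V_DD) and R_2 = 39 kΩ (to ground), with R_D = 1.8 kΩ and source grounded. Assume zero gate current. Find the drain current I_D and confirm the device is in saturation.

I_D ≈ 4 mA

V_G = V_DD·R_2/(R_1+R_2) = 10×39/95 = 4.11 V. With the source grounded, V_GS = V_G = 4.11 V.
Assume saturation: I_D = (k_n/2)(V_GS − V_t)² = (1.8/2)×(4.11 − 2)² = 0.9×2.11² = 3.99 mA.
V_DS = V_DD − I_D·R_D = 10 − 3.99×1.8 = 2.82 V.
Saturation requires V_DS ≥ V_GS − V_t = 2.11 V; 2.82 ≥ 2.11 ✓.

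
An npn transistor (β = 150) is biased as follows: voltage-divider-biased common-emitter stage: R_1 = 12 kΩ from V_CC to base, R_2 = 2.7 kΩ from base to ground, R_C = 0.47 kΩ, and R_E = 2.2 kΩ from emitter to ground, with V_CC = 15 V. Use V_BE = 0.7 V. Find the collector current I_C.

I_C ≈ 0.92 mA

Thevenize the base divider: V_Th = V_CC·R_2/(R_1+R_2) = 15×2.7/14.7 = 2.76 V, R_Th = R_1‖R_2 = 2.2 kΩ.
Base-emitter loop: V_Th = I_B·R_Th + V_BE + (β+1)I_B·R_E, so I_B = (2.76 − 0.7) / (2.2 + 151×2.2) = 0.00615 mA.
I_C = β·I_B = 150×0.00615 = 0.922 mA, and I_E = (β+1)I_B = 0.928 mA.
V_CE = V_CC − I_C·R_C − I_E·R_E = 15 − 0.922×0.47 − 0.928×2.2 = 12.5 V.
V_CE = 12.5 V > 0.2 V confirms active-region operation.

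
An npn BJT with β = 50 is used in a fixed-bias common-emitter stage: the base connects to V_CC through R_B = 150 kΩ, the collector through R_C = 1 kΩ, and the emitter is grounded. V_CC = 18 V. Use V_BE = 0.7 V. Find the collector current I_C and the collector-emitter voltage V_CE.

Base loop: V_CC = I_B·R_B + V_BE, so I_B = (18 − 0.7)/150 kΩ = 0.115 mA.
In the active region I_C = β·I_B = 50 × 0.115 = 5.77 mA.
Collector loop: V_CE = V_CC − I_C·R_C = 18 − 5.77×1 = 12.2 V.
Since V_CE = 12.2 V > V_CE(sat) ≈ 0.2 V, the transistor is in the active region as assumed.

I_C ≈ 5.8 mA, V_CE ≈ 12 V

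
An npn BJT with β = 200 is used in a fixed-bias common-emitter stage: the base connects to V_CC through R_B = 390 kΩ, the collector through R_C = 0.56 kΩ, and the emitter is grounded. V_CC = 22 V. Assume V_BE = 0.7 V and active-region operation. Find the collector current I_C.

I_C ≈ 11 mA

Base loop: V_CC = I_B·R_B + V_BE, so I_B = (22 − 0.7)/390 kΩ = 0.0546 mA.
In the active region I_C = β·I_B = 200 × 0.0546 = 10.9 mA.
Collector loop: V_CE = V_CC − I_C·R_C = 22 − 10.9×0.56 = 15.9 V.
Since V_CE = 15.9 V > V_CE(sat) ≈ 0.2 V, the transistor is in the active region as assumed.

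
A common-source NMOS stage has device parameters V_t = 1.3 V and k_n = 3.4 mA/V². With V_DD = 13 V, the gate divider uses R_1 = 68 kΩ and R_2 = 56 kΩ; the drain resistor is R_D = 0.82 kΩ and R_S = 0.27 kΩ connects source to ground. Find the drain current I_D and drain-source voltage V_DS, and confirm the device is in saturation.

I_D ≈ 8.6 mA, V_DS ≈ 3.6 V

V_G = V_DD·R_2/(R_1+R_2) = 13×56/124 = 5.87 V.
Assume saturation: I_D = (k_n/2)(V_GS − V_t)² with V_GS = V_G − I_D·R_S = 5.87 − 0.27·I_D.
Substituting gives 0.124·I_D² − 5.2·I_D + 35.5 = 0, with roots I_D = 8.6 or 33.3 mA.
The root I_D = 33.3 mA gives V_GS = -3.13 V ≤ V_t, so take I_D = 8.6 mA.
Then V_GS = 3.55 V and V_DS = V_DD − I_D(R_D+R_S) = 13 − 8.6×1.09 = 3.63 V.
Saturation requires V_DS ≥ V_GS − V_t = 2.25 V; 3.63 ≥ 2.25 ✓.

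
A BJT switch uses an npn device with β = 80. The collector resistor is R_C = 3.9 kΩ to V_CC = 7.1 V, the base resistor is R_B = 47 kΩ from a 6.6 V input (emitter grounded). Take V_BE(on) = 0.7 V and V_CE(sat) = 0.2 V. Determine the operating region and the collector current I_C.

Assume active: I_B = (6.6 − 0.7)/47 = 0.126 mA, giving I_C = β·I_B = 10 mA.
But then V_CE = 7.1 − 10×3.9 = -32.1 V < V_CE(sat) = 0.2 V — impossible in the active region.
So the transistor is saturated. With V_CE = 0.2 V, I_C = (V_CC − 0.2)/R_C = 6.9/3.9 = 1.77 mA.
Check: β·I_B = 10 mA > I_C = 1.77 mA, confirming saturation.

saturation; I_C ≈ 1.8 mA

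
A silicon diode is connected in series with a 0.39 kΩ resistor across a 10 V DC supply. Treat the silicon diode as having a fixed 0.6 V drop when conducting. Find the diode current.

I ≈ 24 mA

KVL around the loop: 10 = V_D + I·R = 0.6 + I × 0.39 kΩ.
So I = (10 − 0.6) / 0.39 kΩ = 9.4 / 0.39 = 24.1 mA.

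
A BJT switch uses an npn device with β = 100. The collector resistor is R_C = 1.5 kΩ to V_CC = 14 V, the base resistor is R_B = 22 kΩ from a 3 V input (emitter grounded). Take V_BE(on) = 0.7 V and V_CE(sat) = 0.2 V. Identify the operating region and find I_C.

saturation; I_C ≈ 9.2 mA

Assume active: I_B = (3 − 0.7)/22 = 0.105 mA, giving I_C = β·I_B = 10.5 mA.
But then V_CE = 14 − 10.5×1.5 = -1.68 V < V_CE(sat) = 0.2 V — impossible in the active region.
So the transistor is saturated. With V_CE = 0.2 V, I_C = (V_CC − 0.2)/R_C = 13.8/1.5 = 9.2 mA.
Check: β·I_B = 10.5 mA > I_C = 9.2 mA, confirming saturation.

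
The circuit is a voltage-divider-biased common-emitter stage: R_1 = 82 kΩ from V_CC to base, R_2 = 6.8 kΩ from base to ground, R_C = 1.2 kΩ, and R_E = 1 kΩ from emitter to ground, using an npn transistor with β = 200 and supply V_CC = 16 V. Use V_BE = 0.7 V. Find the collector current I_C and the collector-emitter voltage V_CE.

I_C ≈ 0.51 mA, V_CE ≈ 15 V

Thevenize the base divider: V_Th = V_CC·R_2/(R_1+R_2) = 16×6.8/88.8 = 1.23 V, R_Th = R_1‖R_2 = 6.28 kΩ.
Base-emitter loop: V_Th = I_B·R_Th + V_BE + (β+1)I_B·R_E, so I_B = (1.23 − 0.7) / (6.28 + 201×1) = 0.00253 mA.
I_C = β·I_B = 200×0.00253 = 0.507 mA, and I_E = (β+1)I_B = 0.509 mA.
V_CE = V_CC − I_C·R_C − I_E·R_E = 16 − 0.507×1.2 − 0.509×1 = 14.9 V.
V_CE = 14.9 V > 0.2 V confirms active-region operation.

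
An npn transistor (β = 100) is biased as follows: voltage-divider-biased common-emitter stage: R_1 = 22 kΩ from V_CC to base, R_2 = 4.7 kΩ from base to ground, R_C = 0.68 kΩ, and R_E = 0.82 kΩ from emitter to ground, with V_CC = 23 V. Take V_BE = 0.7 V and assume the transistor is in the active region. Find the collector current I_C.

I_C ≈ 3.9 mA

Thevenize the base divider: V_Th = V_CC·R_2/(R_1+R_2) = 23×4.7/26.7 = 4.05 V, R_Th = R_1‖R_2 = 3.87 kΩ.
Base-emitter loop: V_Th = I_B·R_Th + V_BE + (β+1)I_B·R_E, so I_B = (4.05 − 0.7) / (3.87 + 101×0.82) = 0.0386 mA.
I_C = β·I_B = 100×0.0386 = 3.86 mA, and I_E = (β+1)I_B = 3.9 mA.
V_CE = V_CC − I_C·R_C − I_E·R_E = 23 − 3.86×0.68 − 3.9×0.82 = 17.2 V.
V_CE = 17.2 V > 0.2 V confirms active-region operation.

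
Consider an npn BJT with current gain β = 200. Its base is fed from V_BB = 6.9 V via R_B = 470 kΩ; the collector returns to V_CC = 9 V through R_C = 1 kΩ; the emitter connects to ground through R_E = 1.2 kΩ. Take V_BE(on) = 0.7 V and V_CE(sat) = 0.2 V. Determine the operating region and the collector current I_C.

Assume active. Base-emitter loop: I_B = (V_BB − V_BE)/(R_B + (β+1)R_E) = (6.9 − 0.7)/(470 + 201×1.2) = 0.00872 mA.
I_C = β·I_B = 200×0.00872 = 1.74 mA.
V_CE = V_CC − I_C·R_C − I_E·R_E = 9 − 1.74×1 − 1.75×1.2 = 5.15 V > V_CE(sat), so the active-region assumption holds.

active; I_C ≈ 1.7 mA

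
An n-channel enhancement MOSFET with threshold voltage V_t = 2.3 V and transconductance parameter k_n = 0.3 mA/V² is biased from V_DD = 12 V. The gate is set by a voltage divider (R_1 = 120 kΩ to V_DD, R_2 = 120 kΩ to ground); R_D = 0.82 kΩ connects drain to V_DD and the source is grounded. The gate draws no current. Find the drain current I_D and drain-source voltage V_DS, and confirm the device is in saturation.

V_G = V_DD·R_2/(R_1+R_2) = 12×120/240 = 6 V. With the source grounded, V_GS = V_G = 6 V.
Assume saturation: I_D = (k_n/2)(V_GS − V_t)² = (0.3/2)×(6 − 2.3)² = 0.15×3.7² = 2.05 mA.
V_DS = V_DD − I_D·R_D = 12 − 2.05×0.82 = 10.3 V.
Saturation requires V_DS ≥ V_GS − V_t = 3.7 V; 10.3 ≥ 3.7 ✓.

I_D ≈ 2.1 mA, V_DS ≈ 10 V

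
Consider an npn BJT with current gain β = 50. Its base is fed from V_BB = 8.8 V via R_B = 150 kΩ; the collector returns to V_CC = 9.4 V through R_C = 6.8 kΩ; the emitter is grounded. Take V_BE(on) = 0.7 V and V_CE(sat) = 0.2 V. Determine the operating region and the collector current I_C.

Assume active: I_B = (8.8 − 0.7)/150 = 0.054 mA, giving I_C = β·I_B = 2.7 mA.
But then V_CE = 9.4 − 2.7×6.8 = -8.96 V < V_CE(sat) = 0.2 V — impossible in the active region.
So the transistor is saturated. With V_CE = 0.2 V, I_C = (V_CC − 0.2)/R_C = 9.2/6.8 = 1.35 mA.
Check: β·I_B = 2.7 mA > I_C = 1.35 mA, confirming saturation.

saturation; I_C ≈ 1.4 mA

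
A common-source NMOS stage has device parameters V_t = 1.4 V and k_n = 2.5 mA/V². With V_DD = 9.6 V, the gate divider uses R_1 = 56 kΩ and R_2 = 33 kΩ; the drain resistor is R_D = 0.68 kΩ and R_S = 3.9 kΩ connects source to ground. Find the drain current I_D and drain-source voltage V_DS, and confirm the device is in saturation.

I_D ≈ 0.41 mA, V_DS ≈ 7.7 V

V_G = V_DD·R_2/(R_1+R_2) = 9.6×33/89 = 3.56 V.
Assume saturation: I_D = (k_n/2)(V_GS − V_t)² with V_GS = V_G − I_D·R_S = 3.56 − 3.9·I_D.
Substituting gives 19·I_D² − 22.1·I_D + 5.83 = 0, with roots I_D = 0.407 or 0.753 mA.
The root I_D = 0.753 mA gives V_GS = 0.624 V ≤ V_t, so take I_D = 0.407 mA.
Then V_GS = 1.97 V and V_DS = V_DD − I_D(R_D+R_S) = 9.6 − 0.407×4.58 = 7.73 V.
Saturation requires V_DS ≥ V_GS − V_t = 0.571 V; 7.73 ≥ 0.571 ✓.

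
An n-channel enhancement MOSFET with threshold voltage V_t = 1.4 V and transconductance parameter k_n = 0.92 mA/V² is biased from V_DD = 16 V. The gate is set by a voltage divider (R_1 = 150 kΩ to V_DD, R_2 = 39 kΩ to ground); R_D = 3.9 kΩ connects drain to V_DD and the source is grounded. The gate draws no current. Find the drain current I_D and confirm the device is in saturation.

I_D ≈ 1.7 mA

V_G = V_DD·R_2/(R_1+R_2) = 16×39/189 = 3.3 V. With the source grounded, V_GS = V_G = 3.3 V.
Assume saturation: I_D = (k_n/2)(V_GS − V_t)² = (0.92/2)×(3.3 − 1.4)² = 0.46×1.9² = 1.66 mA.
V_DS = V_DD − I_D·R_D = 16 − 1.66×3.9 = 9.51 V.
Saturation requires V_DS ≥ V_GS − V_t = 1.9 V; 9.51 ≥ 1.9 ✓.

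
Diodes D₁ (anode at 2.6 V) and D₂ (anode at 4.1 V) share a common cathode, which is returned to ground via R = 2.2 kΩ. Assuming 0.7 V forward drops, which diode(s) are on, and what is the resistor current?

Assume both conduct. Then node N would need to be at both 2.6−0.7 = 1.9 V and 4.1−0.7 = 3.4 V, which is impossible.
Assume only D₂ conducts: V_N = 4.1 − 0.7 = 3.4 V, so I_R = 3.4/2.2 = 1.55 mA.
Check D₁: its anode-to-cathode voltage is 2.6 − 3.4 = -0.8 V < 0.7 V, so it is off. The assumption is consistent.

Only D₂ conducts; I_R ≈ 1.5 mA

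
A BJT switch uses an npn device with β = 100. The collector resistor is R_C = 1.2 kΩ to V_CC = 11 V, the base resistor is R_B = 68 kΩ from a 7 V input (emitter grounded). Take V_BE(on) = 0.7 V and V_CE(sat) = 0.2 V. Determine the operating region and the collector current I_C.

Assume active: I_B = (7 − 0.7)/68 = 0.0926 mA, giving I_C = β·I_B = 9.26 mA.
But then V_CE = 11 − 9.26×1.2 = -0.118 V < V_CE(sat) = 0.2 V — impossible in the active region.
So the transistor is saturated. With V_CE = 0.2 V, I_C = (V_CC − 0.2)/R_C = 10.8/1.2 = 9 mA.
Check: β·I_B = 9.26 mA > I_C = 9 mA, confirming saturation.

saturation; I_C ≈ 9 mA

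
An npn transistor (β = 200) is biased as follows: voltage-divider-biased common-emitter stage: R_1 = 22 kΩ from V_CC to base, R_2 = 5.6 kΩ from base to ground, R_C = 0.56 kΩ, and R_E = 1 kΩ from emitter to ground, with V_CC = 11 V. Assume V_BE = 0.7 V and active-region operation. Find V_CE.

Thevenize the base divider: V_Th = V_CC·R_2/(R_1+R_2) = 11×5.6/27.6 = 2.23 V, R_Th = R_1‖R_2 = 4.46 kΩ.
Base-emitter loop: V_Th = I_B·R_Th + V_BE + (β+1)I_B·R_E, so I_B = (2.23 − 0.7) / (4.46 + 201×1) = 0.00746 mA.
I_C = β·I_B = 200×0.00746 = 1.49 mA, and I_E = (β+1)I_B = 1.5 mA.
V_CE = V_CC − I_C·R_C − I_E·R_E = 11 − 1.49×0.56 − 1.5×1 = 8.67 V.
V_CE = 8.67 V > 0.2 V confirms active-region operation.

V_CE ≈ 8.7 V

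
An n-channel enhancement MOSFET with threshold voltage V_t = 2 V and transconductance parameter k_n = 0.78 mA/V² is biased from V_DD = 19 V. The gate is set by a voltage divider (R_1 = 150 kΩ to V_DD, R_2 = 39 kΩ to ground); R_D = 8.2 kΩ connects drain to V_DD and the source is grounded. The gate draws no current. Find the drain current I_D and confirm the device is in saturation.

V_G = V_DD·R_2/(R_1+R_2) = 19×39/189 = 3.92 V. With the source grounded, V_GS = V_G = 3.92 V.
Assume saturation: I_D = (k_n/2)(V_GS − V_t)² = (0.78/2)×(3.92 − 2)² = 0.39×1.92² = 1.44 mA.
V_DS = V_DD − I_D·R_D = 19 − 1.44×8.2 = 7.2 V.
Saturation requires V_DS ≥ V_GS − V_t = 1.92 V; 7.2 ≥ 1.92 ✓.

I_D ≈ 1.4 mA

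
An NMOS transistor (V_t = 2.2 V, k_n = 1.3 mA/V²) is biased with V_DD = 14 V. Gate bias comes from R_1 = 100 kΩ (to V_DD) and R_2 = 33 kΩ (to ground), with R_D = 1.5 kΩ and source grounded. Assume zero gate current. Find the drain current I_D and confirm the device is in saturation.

V_G = V_DD·R_2/(R_1+R_2) = 14×33/133 = 3.47 V. With the source grounded, V_GS = V_G = 3.47 V.
Assume saturation: I_D = (k_n/2)(V_GS − V_t)² = (1.3/2)×(3.47 − 2.2)² = 0.65×1.27² = 1.05 mA.
V_DS = V_DD − I_D·R_D = 14 − 1.05×1.5 = 12.4 V.
Saturation requires V_DS ≥ V_GS − V_t = 1.27 V; 12.4 ≥ 1.27 ✓.

I_D ≈ 1.1 mA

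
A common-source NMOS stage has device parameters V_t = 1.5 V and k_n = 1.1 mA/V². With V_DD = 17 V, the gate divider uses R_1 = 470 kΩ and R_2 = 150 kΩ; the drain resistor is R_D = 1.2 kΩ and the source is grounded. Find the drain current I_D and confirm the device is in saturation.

I_D ≈ 3.8 mA

V_G = V_DD·R_2/(R_1+R_2) = 17×150/620 = 4.11 V. With the source grounded, V_GS = V_G = 4.11 V.
Assume saturation: I_D = (k_n/2)(V_GS − V_t)² = (1.1/2)×(4.11 − 1.5)² = 0.55×2.61² = 3.75 mA.
V_DS = V_DD − I_D·R_D = 17 − 3.75×1.2 = 12.5 V.
Saturation requires V_DS ≥ V_GS − V_t = 2.61 V; 12.5 ≥ 2.61 ✓.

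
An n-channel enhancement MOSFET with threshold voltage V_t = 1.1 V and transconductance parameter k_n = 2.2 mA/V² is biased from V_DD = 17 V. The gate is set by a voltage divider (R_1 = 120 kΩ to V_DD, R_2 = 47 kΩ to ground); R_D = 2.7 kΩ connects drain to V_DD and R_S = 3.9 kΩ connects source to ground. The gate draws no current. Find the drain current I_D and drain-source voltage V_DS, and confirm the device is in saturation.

I_D ≈ 0.74 mA, V_DS ≈ 12 V

V_G = V_DD·R_2/(R_1+R_2) = 17×47/167 = 4.78 V.
Assume saturation: I_D = (k_n/2)(V_GS − V_t)² with V_GS = V_G − I_D·R_S = 4.78 − 3.9·I_D.
Substituting gives 16.7·I_D² − 32.6·I_D + 14.9 = 0, with roots I_D = 0.735 or 1.21 mA.
The root I_D = 1.21 mA gives V_GS = 0.0494 V ≤ V_t, so take I_D = 0.735 mA.
Then V_GS = 1.92 V and V_DS = V_DD − I_D(R_D+R_S) = 17 − 0.735×6.6 = 12.1 V.
Saturation requires V_DS ≥ V_GS − V_t = 0.817 V; 12.1 ≥ 0.817 ✓.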